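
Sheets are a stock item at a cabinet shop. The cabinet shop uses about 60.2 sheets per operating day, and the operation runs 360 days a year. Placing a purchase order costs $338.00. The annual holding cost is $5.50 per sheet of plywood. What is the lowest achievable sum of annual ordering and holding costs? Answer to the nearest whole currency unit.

TC* ≈ $8,976

Annual demand D = 60.2 × 360 = 21,672.
EOQ = √(2DS/H) = √(2 × 21,672 × 338 / 5.5) ≈ 1632.08.
At Q*, ordering cost (D/Q*)S equals holding cost (Q*/2)H, each = √(DSH/2).
Minimum total = √(2DSH) = √(2 × 21,672 × 338 × 5.5) ≈ 8976.441.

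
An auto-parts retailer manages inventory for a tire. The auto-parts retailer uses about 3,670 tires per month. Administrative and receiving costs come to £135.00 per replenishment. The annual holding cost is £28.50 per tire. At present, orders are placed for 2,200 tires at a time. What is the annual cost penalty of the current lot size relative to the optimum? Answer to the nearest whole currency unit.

Extra cost ≈ £15,644 per year

Annual demand D = 3,670 × 12 = 44,040.
EOQ = √(2DS/H) = √(2 × 44,040 × 135 / 28.5) ≈ 645.93.
Cost at Q* = (D/Q*)S + (Q*/2)H = √(2DSH) ≈ £18,408.91.
Cost at Q = 2,200: (44,040/2,200)×135 + (2,200/2)×28.5 = £2,702.45 + £31,350.00 = £34,052.45.
Excess = £34,052.45 − £18,408.91 = £15,643.55.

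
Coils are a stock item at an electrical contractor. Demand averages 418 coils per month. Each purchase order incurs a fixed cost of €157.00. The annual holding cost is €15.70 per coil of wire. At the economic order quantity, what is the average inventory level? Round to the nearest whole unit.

Average inventory ≈ 158 coils

Annual demand D = 418 × 12 = 5,016.
Q* = √(2DS/H) = √(2 × 5,016 × 157 / 15.7) ≈ 316.73.
Average inventory = Q*/2 ≈ 316.73 / 2 = 158.367.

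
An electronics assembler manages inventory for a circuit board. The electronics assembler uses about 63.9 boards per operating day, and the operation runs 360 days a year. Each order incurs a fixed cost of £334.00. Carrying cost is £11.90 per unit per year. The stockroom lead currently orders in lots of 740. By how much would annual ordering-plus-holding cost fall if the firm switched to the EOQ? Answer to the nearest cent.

Annual demand D = 63.9 × 360 = 23,004.
EOQ = √(2DS/H) = √(2 × 23,004 × 334 / 11.9) ≈ 1136.36.
Cost at Q* = (D/Q*)S + (Q*/2)H = √(2DSH) ≈ £13,522.70.
Cost at Q = 740: (23,004/740)×334 + (740/2)×11.9 = £10,382.89 + £4,403.00 = £14,785.89.
Excess = £14,785.89 − £13,522.70 = £1,263.19.

Extra cost ≈ £1,263.19 per year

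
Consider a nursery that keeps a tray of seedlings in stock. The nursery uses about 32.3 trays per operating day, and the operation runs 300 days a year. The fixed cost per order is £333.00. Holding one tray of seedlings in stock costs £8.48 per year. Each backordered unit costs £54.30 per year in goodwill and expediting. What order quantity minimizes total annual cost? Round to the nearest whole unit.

Annual demand D = 32.3 × 300 = 9,690.
With planned backorders, Q* = √(2DS/H) · √((H+B)/B).
√(2DS/H) = √(2 × 9,690 × 333 / 8.48) = 872.371.
√((H+B)/B) = √((8.48+54.3)/54.3) = 1.0753.
Q* ≈ 938.019.

Q* ≈ 938 trays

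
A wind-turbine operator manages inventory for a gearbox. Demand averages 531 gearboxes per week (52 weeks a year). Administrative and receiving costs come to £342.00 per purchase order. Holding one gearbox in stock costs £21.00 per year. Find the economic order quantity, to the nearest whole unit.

Annual demand D = 531 × 52 = 27,612.
EOQ = √(2DS / H) = √(2 × 27,612 × 342 / 21).
= √(18,886,608 / 21) = √899,362.2857 ≈ 948.347.

Q* ≈ 948 gearboxes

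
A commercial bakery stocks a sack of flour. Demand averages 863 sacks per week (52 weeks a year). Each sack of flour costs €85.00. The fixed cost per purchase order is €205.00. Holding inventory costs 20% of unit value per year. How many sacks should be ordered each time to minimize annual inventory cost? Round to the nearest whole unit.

Q* ≈ 1,040 sacks

Annual demand D = 863 × 52 = 44,876.
Holding cost H = 0.20 × €85.00 = €17.0000 per unit per year.
EOQ = √(2DS / H) = √(2 × 44,876 × 205 / 17).
= √(18,399,160 / 17) = √1,082,303.5294 ≈ 1040.338.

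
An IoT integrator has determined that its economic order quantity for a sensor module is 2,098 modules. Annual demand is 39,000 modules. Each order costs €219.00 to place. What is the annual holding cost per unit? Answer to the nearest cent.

Squaring Q* = √(2DS/H) gives Q*² = 2DS/H.
From Q* = √(2DS/H): H = 2DS / Q*² = 2 × 39,000 × 219 / 2,098² = 3.8809.

H ≈ €3.88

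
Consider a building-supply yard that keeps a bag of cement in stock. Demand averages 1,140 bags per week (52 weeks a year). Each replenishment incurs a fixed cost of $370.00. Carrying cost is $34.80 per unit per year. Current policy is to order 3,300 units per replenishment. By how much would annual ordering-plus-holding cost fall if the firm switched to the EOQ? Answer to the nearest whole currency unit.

Annual demand D = 1,140 × 52 = 59,280.
EOQ = √(2DS/H) = √(2 × 59,280 × 370 / 34.8) ≈ 1122.74.
Cost at Q* = (D/Q*)S + (Q*/2)H = √(2DSH) ≈ $39,071.45.
Cost at Q = 3,300: (59,280/3,300)×370 + (3,300/2)×34.8 = $6,646.55 + $57,420.00 = $64,066.55.
Excess = $64,066.55 − $39,071.45 = $24,995.09.

Extra cost ≈ $24,995 per year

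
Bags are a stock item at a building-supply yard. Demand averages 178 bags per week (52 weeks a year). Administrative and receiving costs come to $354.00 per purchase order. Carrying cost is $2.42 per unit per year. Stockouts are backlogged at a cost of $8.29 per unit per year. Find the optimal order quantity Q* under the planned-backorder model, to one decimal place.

Q* ≈ 1,870.4 bags

Annual demand D = 178 × 52 = 9,256.
With planned backorders, Q* = √(2DS/H) · √((H+B)/B).
√(2DS/H) = √(2 × 9,256 × 354 / 2.42) = 1645.586.
√((H+B)/B) = √((2.42+8.29)/8.29) = 1.1366.
Q* ≈ 1870.415.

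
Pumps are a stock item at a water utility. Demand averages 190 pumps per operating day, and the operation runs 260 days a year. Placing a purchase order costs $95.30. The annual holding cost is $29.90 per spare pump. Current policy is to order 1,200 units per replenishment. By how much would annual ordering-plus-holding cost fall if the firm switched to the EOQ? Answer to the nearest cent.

Extra cost ≈ $5,084.40 per year

Annual demand D = 190 × 260 = 49,400.
EOQ = √(2DS/H) = √(2 × 49,400 × 95.3 / 29.9) ≈ 561.16.
Cost at Q* = (D/Q*)S + (Q*/2)H = √(2DSH) ≈ $16,778.79.
Cost at Q = 1,200: (49,400/1,200)×95.3 + (1,200/2)×29.9 = $3,923.18 + $17,940.00 = $21,863.18.
Excess = $21,863.18 − $16,778.79 = $5,084.40.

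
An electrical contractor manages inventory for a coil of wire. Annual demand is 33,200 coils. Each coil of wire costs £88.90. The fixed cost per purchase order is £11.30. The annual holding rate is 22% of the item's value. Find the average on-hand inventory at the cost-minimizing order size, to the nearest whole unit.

Average inventory ≈ 98 coils

Holding cost H = 0.22 × £88.90 = £19.5580 per unit per year.
The optimal lot size = √(2DS/H) = √(2 × 33,200 × 11.3 / 19.558) ≈ 195.87.
Average inventory = Q*/2 ≈ 195.87 / 2 = 97.933.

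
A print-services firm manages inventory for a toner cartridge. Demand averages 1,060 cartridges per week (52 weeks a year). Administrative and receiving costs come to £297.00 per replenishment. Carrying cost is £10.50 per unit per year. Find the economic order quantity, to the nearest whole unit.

Q* ≈ 1,766 cartridges

Annual demand D = 1,060 × 52 = 55,120.
EOQ = √(2DS / H) = √(2 × 55,120 × 297 / 10.5).
= √(32,741,280 / 10.5) = √3,118,217.1429 ≈ 1765.847.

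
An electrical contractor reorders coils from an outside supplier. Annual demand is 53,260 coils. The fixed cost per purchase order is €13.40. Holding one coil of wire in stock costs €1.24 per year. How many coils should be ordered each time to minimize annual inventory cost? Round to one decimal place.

EOQ = √(2DS / H) = √(2 × 53,260 × 13.4 / 1.24).
= √(1,427,368 / 1.24) = √1,151,103.2258 ≈ 1072.895.

Q* ≈ 1,072.9 coils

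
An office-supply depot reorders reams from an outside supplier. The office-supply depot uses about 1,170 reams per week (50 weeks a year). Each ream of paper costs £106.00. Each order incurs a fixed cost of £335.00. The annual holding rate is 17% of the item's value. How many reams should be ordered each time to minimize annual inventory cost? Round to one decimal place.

Annual demand D = 1,170 × 50 = 58,500.
Holding cost H = 0.17 × £106.00 = £18.0200 per unit per year.
EOQ = √(2DS / H) = √(2 × 58,500 × 335 / 18.02).
= √(39,195,000 / 18.02) = √2,175,083.2408 ≈ 1474.816.

Q* ≈ 1,474.8 reams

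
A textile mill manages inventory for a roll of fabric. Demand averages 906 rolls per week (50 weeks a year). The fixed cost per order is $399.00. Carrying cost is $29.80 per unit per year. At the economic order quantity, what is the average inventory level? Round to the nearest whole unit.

Average inventory ≈ 551 rolls

Annual demand D = 906 × 50 = 45,300.
Q* = √(2DS/H) = √(2 × 45,300 × 399 / 29.8) ≈ 1101.39.
Average inventory = Q*/2 ≈ 1101.39 / 2 = 550.697.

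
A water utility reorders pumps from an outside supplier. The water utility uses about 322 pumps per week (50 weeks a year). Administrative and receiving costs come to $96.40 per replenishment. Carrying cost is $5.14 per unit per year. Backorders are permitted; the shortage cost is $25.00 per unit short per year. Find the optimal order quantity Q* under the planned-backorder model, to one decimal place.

Annual demand D = 322 × 50 = 16,100.
With planned backorders, Q* = √(2DS/H) · √((H+B)/B).
√(2DS/H) = √(2 × 16,100 × 96.4 / 5.14) = 777.114.
√((H+B)/B) = √((5.14+25)/25) = 1.0980.
Q* ≈ 853.270.

Q* ≈ 853.3 pumps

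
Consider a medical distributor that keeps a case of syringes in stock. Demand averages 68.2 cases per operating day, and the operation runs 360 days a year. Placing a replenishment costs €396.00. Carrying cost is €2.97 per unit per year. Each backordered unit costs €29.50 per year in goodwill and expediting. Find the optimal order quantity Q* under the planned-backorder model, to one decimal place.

Annual demand D = 68.2 × 360 = 24,552.
With planned backorders, Q* = √(2DS/H) · √((H+B)/B).
√(2DS/H) = √(2 × 24,552 × 396 / 2.97) = 2558.750.
√((H+B)/B) = √((2.97+29.5)/29.5) = 1.0491.
Q* ≈ 2684.466.

Q* ≈ 2,684.5 cases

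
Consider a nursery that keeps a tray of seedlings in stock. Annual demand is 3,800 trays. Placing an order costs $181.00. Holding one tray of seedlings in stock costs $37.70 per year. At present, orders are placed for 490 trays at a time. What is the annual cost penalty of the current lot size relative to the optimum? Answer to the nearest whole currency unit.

Extra cost ≈ $3,439 per year

EOQ = √(2DS/H) = √(2 × 3,800 × 181 / 37.7) ≈ 191.02.
Cost at Q* = (D/Q*)S + (Q*/2)H = √(2DSH) ≈ $7,201.40.
Cost at Q = 490: (3,800/490)×181 + (490/2)×37.7 = $1,403.67 + $9,236.50 = $10,640.17.
Excess = $10,640.17 − $7,201.40 = $3,438.78.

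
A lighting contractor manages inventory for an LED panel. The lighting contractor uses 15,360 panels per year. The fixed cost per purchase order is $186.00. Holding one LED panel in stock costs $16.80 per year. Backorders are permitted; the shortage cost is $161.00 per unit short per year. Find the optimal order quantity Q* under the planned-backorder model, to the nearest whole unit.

Q* ≈ 613 panels

With planned backorders, Q* = √(2DS/H) · √((H+B)/B).
√(2DS/H) = √(2 × 15,360 × 186 / 16.8) = 583.193.
√((H+B)/B) = √((16.8+161)/161) = 1.0509.
Q* ≈ 612.866.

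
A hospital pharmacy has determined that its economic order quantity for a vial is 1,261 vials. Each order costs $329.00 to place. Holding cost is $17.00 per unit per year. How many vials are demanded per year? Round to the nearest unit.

D ≈ 41,082 vials per year

Squaring Q* = √(2DS/H) gives Q*² = 2DS/H.
From Q* = √(2DS/H): D = Q*²H / (2S) = 1,261² × 17 / (2 × 329) = 41082.153.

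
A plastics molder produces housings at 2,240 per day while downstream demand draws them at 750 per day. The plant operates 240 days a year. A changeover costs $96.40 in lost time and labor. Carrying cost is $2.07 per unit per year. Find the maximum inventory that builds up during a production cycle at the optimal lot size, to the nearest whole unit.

I_max ≈ 3,339 housings

Annual demand D = 750 × 240 = 180,000.
Production build-up factor (1 − d/p) = 1 − 750/2,240 = 0.6652.
Q* = √(2DS / (H(1 − d/p))) = √(2 × 180,000 × 96.4 / (2.07 × 0.6652)).
= √(34,704,000 / 1.3769) ≈ 5020.367.
Maximum inventory = Q*(1 − d/p) = 5020.367 × 0.6652 ≈ 3339.441.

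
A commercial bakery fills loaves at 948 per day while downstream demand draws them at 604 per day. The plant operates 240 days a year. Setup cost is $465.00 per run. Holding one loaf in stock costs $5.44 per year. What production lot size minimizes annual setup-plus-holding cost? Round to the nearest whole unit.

Annual demand D = 604 × 240 = 144,960.
Production build-up factor (1 − d/p) = 1 − 604/948 = 0.3629.
Q* = √(2DS / (H(1 − d/p))) = √(2 × 144,960 × 465 / (5.44 × 0.3629)).
= √(134,812,800 / 1.974) ≈ 8264.014.

Q* ≈ 8,264 loaves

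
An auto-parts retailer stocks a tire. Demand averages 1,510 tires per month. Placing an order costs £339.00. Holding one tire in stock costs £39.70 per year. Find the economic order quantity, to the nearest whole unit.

Annual demand D = 1,510 × 12 = 18,120.
EOQ = √(2DS / H) = √(2 × 18,120 × 339 / 39.7).
= √(12,285,360 / 39.7) = √309,454.9118 ≈ 556.287.

Q* ≈ 556 tires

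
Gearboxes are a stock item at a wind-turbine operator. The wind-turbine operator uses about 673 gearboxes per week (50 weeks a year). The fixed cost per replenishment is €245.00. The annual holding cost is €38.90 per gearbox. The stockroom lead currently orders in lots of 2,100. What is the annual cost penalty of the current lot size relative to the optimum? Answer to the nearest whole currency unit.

Annual demand D = 673 × 50 = 33,650.
EOQ = √(2DS/H) = √(2 × 33,650 × 245 / 38.9) ≈ 651.05.
Cost at Q* = (D/Q*)S + (Q*/2)H = √(2DSH) ≈ €25,325.93.
Cost at Q = 2,100: (33,650/2,100)×245 + (2,100/2)×38.9 = €3,925.83 + €40,845.00 = €44,770.83.
Excess = €44,770.83 − €25,325.93 = €19,444.90.

Extra cost ≈ €19,445 per year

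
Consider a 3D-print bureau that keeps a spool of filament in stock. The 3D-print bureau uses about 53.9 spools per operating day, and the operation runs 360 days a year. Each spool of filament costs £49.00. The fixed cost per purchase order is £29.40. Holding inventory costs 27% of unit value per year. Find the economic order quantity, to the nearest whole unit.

Annual demand D = 53.9 × 360 = 19,404.
Holding cost H = 0.27 × £49.00 = £13.2300 per unit per year.
EOQ = √(2DS / H) = √(2 × 19,404 × 29.4 / 13.23).
= √(1,140,955.2 / 13.23) = √86,240 ≈ 293.666.

Q* ≈ 294 spools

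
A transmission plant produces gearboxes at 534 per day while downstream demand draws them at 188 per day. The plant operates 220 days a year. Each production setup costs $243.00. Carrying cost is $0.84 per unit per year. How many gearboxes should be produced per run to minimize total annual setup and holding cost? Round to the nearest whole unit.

Q* ≈ 6,077 gearboxes

Annual demand D = 188 × 220 = 41,360.
Production build-up factor (1 − d/p) = 1 − 188/534 = 0.6479.
Q* = √(2DS / (H(1 − d/p))) = √(2 × 41,360 × 243 / (0.84 × 0.6479)).
= √(20,100,960 / 0.5443) ≈ 6077.169.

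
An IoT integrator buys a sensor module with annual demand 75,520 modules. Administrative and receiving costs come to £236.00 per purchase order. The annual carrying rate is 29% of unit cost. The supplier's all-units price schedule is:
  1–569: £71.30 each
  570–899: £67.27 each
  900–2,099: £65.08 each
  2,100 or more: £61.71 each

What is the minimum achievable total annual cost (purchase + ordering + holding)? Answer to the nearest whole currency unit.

Holding cost per unit per year at price C is H = 0.29·C.
For each price level, check whether its EOQ is feasible; otherwise the best quantity at that price is the breakpoint.
Tier 1 (£71.30): EOQ = 1313.0 exceeds tier's upper bound 569, so this tier is dominated.
Tier 2 (£67.27): EOQ = 1351.7 exceeds tier's upper bound 899, so this tier is dominated.
EOQ at £65.08 = 1374.3 (feasible in tier 3): TC = 75,520×£65.08 + (75,520/1374.3)×236 + (1374.3/2)×0.29×£65.08 = £4,940,778.90.
EOQ at £61.71 = 1411.3 < 2100, so use break Q=2100: TC = 75,520×£61.71 + (75,520/2100.0)×236 + (2100.0/2)×0.29×£61.71 = £4,687,616.90.
Lowest total cost among the candidates is at Q = 2100.0.

TC* ≈ £4,687,617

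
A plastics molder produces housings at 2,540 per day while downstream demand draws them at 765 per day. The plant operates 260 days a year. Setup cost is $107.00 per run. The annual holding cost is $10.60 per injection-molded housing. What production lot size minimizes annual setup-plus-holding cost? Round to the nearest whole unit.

Q* ≈ 2,397 housings

Annual demand D = 765 × 260 = 198,900.
Production build-up factor (1 − d/p) = 1 − 765/2,540 = 0.6988.
Q* = √(2DS / (H(1 − d/p))) = √(2 × 198,900 × 107 / (10.6 × 0.6988)).
= √(42,564,600 / 7.4075) ≈ 2397.116.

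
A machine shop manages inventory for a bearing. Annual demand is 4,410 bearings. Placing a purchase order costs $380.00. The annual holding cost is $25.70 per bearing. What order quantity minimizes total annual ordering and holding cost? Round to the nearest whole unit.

EOQ = √(2DS / H) = √(2 × 4,410 × 380 / 25.7).
= √(3,351,600 / 25.7) = √130,412.4514 ≈ 361.127.

Q* ≈ 361 bearings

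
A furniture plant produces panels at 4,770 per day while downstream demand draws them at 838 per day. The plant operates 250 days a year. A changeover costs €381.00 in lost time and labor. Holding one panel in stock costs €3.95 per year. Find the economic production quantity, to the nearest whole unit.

Q* ≈ 7,002 panels

Annual demand D = 838 × 250 = 209,500.
Production build-up factor (1 − d/p) = 1 − 838/4,770 = 0.8243.
Q* = √(2DS / (H(1 − d/p))) = √(2 × 209,500 × 381 / (3.95 × 0.8243)).
= √(159,639,000 / 3.2561) ≈ 7002.021.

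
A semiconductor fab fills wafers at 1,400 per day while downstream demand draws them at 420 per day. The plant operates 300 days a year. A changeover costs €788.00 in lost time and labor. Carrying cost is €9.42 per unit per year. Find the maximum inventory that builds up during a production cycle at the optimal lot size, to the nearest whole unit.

Annual demand D = 420 × 300 = 126,000.
Production build-up factor (1 − d/p) = 1 − 420/1,400 = 0.7000.
Q* = √(2DS / (H(1 − d/p))) = √(2 × 126,000 × 788 / (9.42 × 0.7000)).
= √(198,576,000 / 6.594) ≈ 5487.682.
Maximum inventory = Q*(1 − d/p) = 5487.682 × 0.7000 ≈ 3841.377.

I_max ≈ 3,841 wafers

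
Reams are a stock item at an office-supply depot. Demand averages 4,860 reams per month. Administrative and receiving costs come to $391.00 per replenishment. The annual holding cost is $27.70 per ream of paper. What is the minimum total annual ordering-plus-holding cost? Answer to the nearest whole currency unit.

TC* ≈ $35,543

Annual demand D = 4,860 × 12 = 58,320.
The optimal lot size = √(2DS/H) = √(2 × 58,320 × 391 / 27.7) ≈ 1283.13.
At the optimum the two cost components are equal, so total cost = 2·(Q*/2)H = Q*·H.
Minimum total = √(2DSH) = √(2 × 58,320 × 391 × 27.7) ≈ 35542.831.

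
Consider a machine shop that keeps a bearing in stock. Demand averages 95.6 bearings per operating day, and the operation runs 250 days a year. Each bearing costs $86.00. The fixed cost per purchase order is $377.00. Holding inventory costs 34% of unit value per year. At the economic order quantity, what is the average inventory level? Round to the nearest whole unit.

Average inventory ≈ 393 bearings

Annual demand D = 95.6 × 250 = 23,900.
Holding cost H = 0.34 × $86.00 = $29.2400 per unit per year.
EOQ = √(2DS/H) = √(2 × 23,900 × 377 / 29.24) ≈ 785.05.
Average inventory = Q*/2 ≈ 785.05 / 2 = 392.524.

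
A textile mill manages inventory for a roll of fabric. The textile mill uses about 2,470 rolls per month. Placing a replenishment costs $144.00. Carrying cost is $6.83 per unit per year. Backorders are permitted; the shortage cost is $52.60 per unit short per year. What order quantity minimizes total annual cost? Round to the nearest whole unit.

Q* ≈ 1,188 rolls

Annual demand D = 2,470 × 12 = 29,640.
With planned backorders, Q* = √(2DS/H) · √((H+B)/B).
√(2DS/H) = √(2 × 29,640 × 144 / 6.83) = 1117.957.
√((H+B)/B) = √((6.83+52.6)/52.6) = 1.0629.
Q* ≈ 1188.324.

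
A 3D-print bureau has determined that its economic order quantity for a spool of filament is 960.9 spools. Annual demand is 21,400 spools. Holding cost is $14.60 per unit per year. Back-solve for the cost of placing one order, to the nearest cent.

S ≈ $314.97

Squaring Q* = √(2DS/H) gives Q*² = 2DS/H.
From Q* = √(2DS/H): S = Q*²H / (2D) = 960.9² × 14.6 / (2 × 21,400) = 314.9673.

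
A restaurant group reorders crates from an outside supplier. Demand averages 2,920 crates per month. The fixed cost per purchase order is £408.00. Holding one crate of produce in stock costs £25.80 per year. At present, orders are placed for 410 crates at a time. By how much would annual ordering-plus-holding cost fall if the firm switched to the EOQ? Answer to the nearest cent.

Annual demand D = 2,920 × 12 = 35,040.
EOQ = √(2DS/H) = √(2 × 35,040 × 408 / 25.8) ≈ 1052.73.
Cost at Q* = (D/Q*)S + (Q*/2)H = √(2DSH) ≈ £27,160.45.
Cost at Q = 410: (35,040/410)×408 + (410/2)×25.8 = £34,869.07 + £5,289.00 = £40,158.07.
Excess = £40,158.07 − £27,160.45 = £12,997.62.

Extra cost ≈ £12,997.62 per year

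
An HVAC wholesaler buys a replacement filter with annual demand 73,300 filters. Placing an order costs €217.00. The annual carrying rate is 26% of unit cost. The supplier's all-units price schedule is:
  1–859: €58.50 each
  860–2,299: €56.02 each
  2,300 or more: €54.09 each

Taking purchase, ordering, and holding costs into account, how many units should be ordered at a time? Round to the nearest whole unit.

Q* ≈ 2,300 filters

Holding cost per unit per year at price C is H = 0.26·C.
Evaluate total cost at each tier's feasible EOQ or, if the EOQ is below the tier, at the tier's minimum quantity.
Tier 1 (€58.50): EOQ = 1446.2 exceeds tier's upper bound 859, so this tier is dominated.
EOQ at €56.02 = 1477.9 (feasible in tier 2): TC = 73,300×€56.02 + (73,300/1477.9)×217 + (1477.9/2)×0.26×€56.02 = €4,127,791.59.
EOQ at €54.09 = 1504.0 < 2300, so use break Q=2300: TC = 73,300×€54.09 + (73,300/2300.0)×217 + (2300.0/2)×0.26×€54.09 = €3,987,885.61.
Lowest total cost is €3,987,885.61 at Q = 2300.0.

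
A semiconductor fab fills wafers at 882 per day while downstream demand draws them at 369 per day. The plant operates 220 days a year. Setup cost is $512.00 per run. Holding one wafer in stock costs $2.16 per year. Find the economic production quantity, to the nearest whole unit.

Q* ≈ 8,134 wafers

Annual demand D = 369 × 220 = 81,180.
Production build-up factor (1 − d/p) = 1 − 369/882 = 0.5816.
Q* = √(2DS / (H(1 − d/p))) = √(2 × 81,180 × 512 / (2.16 × 0.5816)).
= √(83,128,320 / 1.2563) ≈ 8134.357.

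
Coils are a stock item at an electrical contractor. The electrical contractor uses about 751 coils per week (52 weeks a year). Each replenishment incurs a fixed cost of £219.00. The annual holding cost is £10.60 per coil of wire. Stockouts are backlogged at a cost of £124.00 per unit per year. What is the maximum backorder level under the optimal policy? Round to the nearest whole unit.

Annual demand D = 751 × 52 = 39,052.
With planned backorders, Q* = √(2DS/H) · √((H+B)/B).
√(2DS/H) = √(2 × 39,052 × 219 / 10.6) = 1270.298.
√((H+B)/B) = √((10.6+124)/124) = 1.0419.
Q* ≈ 1323.480.
S* = Q* · H/(H+B) = 1323.480 × 10.6/134.6 ≈ 104.227.

S* ≈ 104 coils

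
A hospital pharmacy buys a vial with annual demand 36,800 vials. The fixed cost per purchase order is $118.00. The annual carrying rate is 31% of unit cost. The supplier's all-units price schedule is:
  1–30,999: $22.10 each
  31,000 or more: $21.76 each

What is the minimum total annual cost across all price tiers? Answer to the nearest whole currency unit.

TC* ≈ $820,994

Holding cost per unit per year at price C is H = 0.31·C.
For each price level, check whether its EOQ is feasible; otherwise the best quantity at that price is the breakpoint.
EOQ at $22.10 = 1125.9 (feasible in tier 1): TC = 36,800×$22.10 + (36,800/1125.9)×118 + (1125.9/2)×0.31×$22.10 = $820,993.60.
EOQ at $21.76 = 1134.7 < 31000, so use break Q=31000: TC = 36,800×$21.76 + (36,800/31000.0)×118 + (31000.0/2)×0.31×$21.76 = $905,464.88.
Lowest total cost among the candidates is at Q = 1125.9.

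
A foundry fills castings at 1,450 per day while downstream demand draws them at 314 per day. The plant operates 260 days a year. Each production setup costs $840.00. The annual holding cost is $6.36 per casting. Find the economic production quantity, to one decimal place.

Q* ≈ 5,246.5 castings

Annual demand D = 314 × 260 = 81,640.
Production build-up factor (1 − d/p) = 1 − 314/1,450 = 0.7834.
Q* = √(2DS / (H(1 − d/p))) = √(2 × 81,640 × 840 / (6.36 × 0.7834)).
= √(137,155,200 / 4.9827) ≈ 5246.533.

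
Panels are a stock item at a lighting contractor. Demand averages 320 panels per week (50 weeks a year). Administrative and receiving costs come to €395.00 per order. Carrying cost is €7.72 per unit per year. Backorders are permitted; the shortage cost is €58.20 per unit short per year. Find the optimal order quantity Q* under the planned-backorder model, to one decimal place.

Annual demand D = 320 × 50 = 16,000.
With planned backorders, Q* = √(2DS/H) · √((H+B)/B).
√(2DS/H) = √(2 × 16,000 × 395 / 7.72) = 1279.572.
√((H+B)/B) = √((7.72+58.2)/58.2) = 1.0643.
Q* ≈ 1361.796.

Q* ≈ 1,361.8 panels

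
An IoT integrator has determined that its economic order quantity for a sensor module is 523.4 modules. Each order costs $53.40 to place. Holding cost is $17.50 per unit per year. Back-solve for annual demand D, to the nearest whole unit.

Invert the EOQ relation Q*² = 2DS/H.
From Q* = √(2DS/H): D = Q*²H / (2S) = 523.4² × 17.5 / (2 × 53.4) = 44888.411.

D ≈ 44,888 modules per year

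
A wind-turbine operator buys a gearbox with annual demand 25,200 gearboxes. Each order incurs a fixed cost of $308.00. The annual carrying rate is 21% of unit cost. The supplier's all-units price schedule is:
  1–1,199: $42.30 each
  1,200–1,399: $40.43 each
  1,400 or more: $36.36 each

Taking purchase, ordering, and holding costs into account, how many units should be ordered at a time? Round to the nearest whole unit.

Q* ≈ 1,426 gearboxes

Holding cost per unit per year at price C is H = 0.21·C.
Candidates are each tier's EOQ (if it falls in that tier) and each price-break quantity.
Tier 1 ($42.30): EOQ = 1321.9 exceeds tier's upper bound 1199, so this tier is dominated.
EOQ at $40.43 = 1352.2 (feasible in tier 2): TC = 25,200×$40.43 + (25,200/1352.2)×308 + (1352.2/2)×0.21×$40.43 = $1,030,316.27.
EOQ at $36.36 = 1425.8 (feasible in tier 3): TC = 25,200×$36.36 + (25,200/1425.8)×308 + (1425.8/2)×0.21×$36.36 = $927,159.10.
Lowest total cost is $927,159.10 at Q = 1425.8.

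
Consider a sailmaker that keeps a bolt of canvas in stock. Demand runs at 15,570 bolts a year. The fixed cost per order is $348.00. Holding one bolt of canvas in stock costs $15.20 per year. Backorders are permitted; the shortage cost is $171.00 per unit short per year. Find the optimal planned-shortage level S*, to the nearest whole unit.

With planned backorders, Q* = √(2DS/H) · √((H+B)/B).
√(2DS/H) = √(2 × 15,570 × 348 / 15.2) = 844.359.
√((H+B)/B) = √((15.2+171)/171) = 1.0435.
Q* ≈ 881.087.
S* = Q* · H/(H+B) = 881.087 × 15.2/186.2 ≈ 71.925.

S* ≈ 72 bolts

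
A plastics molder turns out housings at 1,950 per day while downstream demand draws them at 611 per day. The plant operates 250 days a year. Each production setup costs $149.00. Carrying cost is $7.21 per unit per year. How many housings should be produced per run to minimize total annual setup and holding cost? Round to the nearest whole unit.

Annual demand D = 611 × 250 = 152,750.
Production build-up factor (1 − d/p) = 1 − 611/1,950 = 0.6867.
Q* = √(2DS / (H(1 − d/p))) = √(2 × 152,750 × 149 / (7.21 × 0.6867)).
= √(45,519,500 / 4.9509) ≈ 3032.202.

Q* ≈ 3,032 housings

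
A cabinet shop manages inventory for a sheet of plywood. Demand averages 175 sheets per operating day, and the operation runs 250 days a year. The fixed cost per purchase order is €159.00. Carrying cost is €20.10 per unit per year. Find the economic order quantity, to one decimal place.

Q* ≈ 832.0 sheets

Annual demand D = 175 × 250 = 43,750.
EOQ = √(2DS / H) = √(2 × 43,750 × 159 / 20.1).
= √(13,912,500 / 20.1) = √692,164.1791 ≈ 831.964.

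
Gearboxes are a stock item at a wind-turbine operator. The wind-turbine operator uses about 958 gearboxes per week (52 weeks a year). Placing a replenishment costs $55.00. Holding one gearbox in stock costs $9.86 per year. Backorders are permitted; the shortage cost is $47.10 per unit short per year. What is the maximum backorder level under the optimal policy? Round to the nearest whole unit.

S* ≈ 142 gearboxes

Annual demand D = 958 × 52 = 49,816.
With planned backorders, Q* = √(2DS/H) · √((H+B)/B).
√(2DS/H) = √(2 × 49,816 × 55 / 9.86) = 745.491.
√((H+B)/B) = √((9.86+47.1)/47.1) = 1.0997.
Q* ≈ 819.817.
S* = Q* · H/(H+B) = 819.817 × 9.86/56.96 ≈ 141.914.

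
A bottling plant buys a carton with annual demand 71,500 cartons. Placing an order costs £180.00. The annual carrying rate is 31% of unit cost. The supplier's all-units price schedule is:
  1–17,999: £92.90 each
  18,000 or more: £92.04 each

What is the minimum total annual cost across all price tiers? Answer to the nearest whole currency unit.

Holding cost per unit per year at price C is H = 0.31·C.
Candidates are each tier's EOQ (if it falls in that tier) and each price-break quantity.
EOQ at £92.90 = 945.4 (feasible in tier 1): TC = 71,500×£92.90 + (71,500/945.4)×180 + (945.4/2)×0.31×£92.90 = £6,669,576.57.
EOQ at £92.04 = 949.8 < 18000, so use break Q=18000: TC = 71,500×£92.04 + (71,500/18000.0)×180 + (18000.0/2)×0.31×£92.04 = £6,838,366.60.
Lowest total cost among the candidates is at Q = 945.4.

TC* ≈ £6,669,577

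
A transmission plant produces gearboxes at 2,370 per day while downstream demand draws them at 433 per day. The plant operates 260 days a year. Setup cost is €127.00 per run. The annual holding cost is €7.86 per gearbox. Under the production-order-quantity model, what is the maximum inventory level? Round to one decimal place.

Annual demand D = 433 × 260 = 112,580.
Production build-up factor (1 − d/p) = 1 − 433/2,370 = 0.8173.
Q* = √(2DS / (H(1 − d/p))) = √(2 × 112,580 × 127 / (7.86 × 0.8173)).
= √(28,595,320 / 6.424) ≈ 2109.821.
Maximum inventory = Q*(1 − d/p) = 2109.821 × 0.8173 ≈ 1724.356.

I_max ≈ 1,724.4 gearboxes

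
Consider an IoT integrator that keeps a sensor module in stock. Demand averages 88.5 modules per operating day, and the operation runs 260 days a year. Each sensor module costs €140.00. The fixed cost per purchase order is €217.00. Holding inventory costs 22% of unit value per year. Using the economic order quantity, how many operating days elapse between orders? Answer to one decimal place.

T ≈ 6.4 days

Annual demand D = 88.5 × 260 = 23,010.
Holding cost H = 0.22 × €140.00 = €30.8000 per unit per year.
EOQ = √(2DS/H) = √(2 × 23,010 × 217 / 30.8) ≈ 569.41.
Cycle time = Q*/D × 260 = 569.41 / 23,010 × 260 ≈ 6.434 days.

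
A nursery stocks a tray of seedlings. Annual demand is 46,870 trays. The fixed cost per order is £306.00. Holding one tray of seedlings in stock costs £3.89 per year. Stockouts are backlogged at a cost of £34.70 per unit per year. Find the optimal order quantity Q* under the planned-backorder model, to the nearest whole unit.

Q* ≈ 2,864 trays

With planned backorders, Q* = √(2DS/H) · √((H+B)/B).
√(2DS/H) = √(2 × 46,870 × 306 / 3.89) = 2715.491.
√((H+B)/B) = √((3.89+34.7)/34.7) = 1.0546.
Q* ≈ 2863.657.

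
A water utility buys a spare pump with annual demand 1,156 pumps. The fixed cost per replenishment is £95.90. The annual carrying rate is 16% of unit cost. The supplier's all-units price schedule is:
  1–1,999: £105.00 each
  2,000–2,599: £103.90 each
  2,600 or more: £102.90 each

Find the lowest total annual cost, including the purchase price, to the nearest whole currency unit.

TC* ≈ £123,310

Holding cost per unit per year at price C is H = 0.16·C.
For each price level, check whether its EOQ is feasible; otherwise the best quantity at that price is the breakpoint.
EOQ at £105.00 = 114.9 (feasible in tier 1): TC = 1,156×£105.00 + (1,156/114.9)×95.9 + (114.9/2)×0.16×£105.00 = £123,310.00.
EOQ at £103.90 = 115.5 < 2000, so use break Q=2000: TC = 1,156×£103.90 + (1,156/2000.0)×95.9 + (2000.0/2)×0.16×£103.90 = £136,787.83.
EOQ at £102.90 = 116.0 < 2600, so use break Q=2600: TC = 1,156×£102.90 + (1,156/2600.0)×95.9 + (2600.0/2)×0.16×£102.90 = £140,398.24.
Lowest total cost among the candidates is at Q = 114.9.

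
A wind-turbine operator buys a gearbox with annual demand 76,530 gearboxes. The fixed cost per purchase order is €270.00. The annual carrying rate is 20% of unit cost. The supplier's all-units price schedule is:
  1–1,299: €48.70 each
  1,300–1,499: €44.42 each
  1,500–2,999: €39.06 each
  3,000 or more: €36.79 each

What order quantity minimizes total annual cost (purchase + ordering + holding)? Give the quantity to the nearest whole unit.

Holding cost per unit per year at price C is H = 0.20·C.
For each price level, check whether its EOQ is feasible; otherwise the best quantity at that price is the breakpoint.
Tier 1 (€48.70): EOQ = 2059.8 exceeds tier's upper bound 1299, so this tier is dominated.
Tier 2 (€44.42): EOQ = 2156.8 exceeds tier's upper bound 1499, so this tier is dominated.
EOQ at €39.06 = 2300.0 (feasible in tier 3): TC = 76,530×€39.06 + (76,530/2300.0)×270 + (2300.0/2)×0.20×€39.06 = €3,007,229.56.
EOQ at €36.79 = 2369.9 < 3000, so use break Q=3000: TC = 76,530×€36.79 + (76,530/3000.0)×270 + (3000.0/2)×0.20×€36.79 = €2,833,463.40.
Lowest total cost is €2,833,463.40 at Q = 3000.0.

Q* ≈ 3,000 gearboxes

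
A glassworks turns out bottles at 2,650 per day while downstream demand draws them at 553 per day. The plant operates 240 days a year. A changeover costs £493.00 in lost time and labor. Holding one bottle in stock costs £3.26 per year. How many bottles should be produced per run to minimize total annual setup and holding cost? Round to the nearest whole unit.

Q* ≈ 7,122 bottles

Annual demand D = 553 × 240 = 132,720.
Production build-up factor (1 − d/p) = 1 − 553/2,650 = 0.7913.
Q* = √(2DS / (H(1 − d/p))) = √(2 × 132,720 × 493 / (3.26 × 0.7913)).
= √(130,861,920 / 2.5797) ≈ 7122.321.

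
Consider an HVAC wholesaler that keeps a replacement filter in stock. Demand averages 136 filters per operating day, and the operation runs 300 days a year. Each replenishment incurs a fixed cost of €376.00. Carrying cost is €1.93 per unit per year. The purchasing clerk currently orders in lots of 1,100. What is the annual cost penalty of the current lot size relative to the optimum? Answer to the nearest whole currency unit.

Annual demand D = 136 × 300 = 40,800.
EOQ = √(2DS/H) = √(2 × 40,800 × 376 / 1.93) ≈ 3987.13.
Cost at Q* = (D/Q*)S + (Q*/2)H = √(2DSH) ≈ €7,695.16.
Cost at Q = 1,100: (40,800/1,100)×376 + (1,100/2)×1.93 = €13,946.18 + €1,061.50 = €15,007.68.
Excess = €15,007.68 − €7,695.16 = €7,312.52.

Extra cost ≈ €7,313 per year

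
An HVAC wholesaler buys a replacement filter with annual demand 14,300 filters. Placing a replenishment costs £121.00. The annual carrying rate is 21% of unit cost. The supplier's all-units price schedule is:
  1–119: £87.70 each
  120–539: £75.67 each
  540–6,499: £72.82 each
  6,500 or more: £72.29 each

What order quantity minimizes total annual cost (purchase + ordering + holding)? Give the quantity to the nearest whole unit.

Q* ≈ 540 filters

Holding cost per unit per year at price C is H = 0.21·C.
Candidates are each tier's EOQ (if it falls in that tier) and each price-break quantity.
Tier 1 (£87.70): EOQ = 433.5 exceeds tier's upper bound 119, so this tier is dominated.
EOQ at £75.67 = 466.7 (feasible in tier 2): TC = 14,300×£75.67 + (14,300/466.7)×121 + (466.7/2)×0.21×£75.67 = £1,089,496.62.
EOQ at £72.82 = 475.7 < 540, so use break Q=540: TC = 14,300×£72.82 + (14,300/540.0)×121 + (540.0/2)×0.21×£72.82 = £1,048,659.15.
EOQ at £72.29 = 477.4 < 6500, so use break Q=6500: TC = 14,300×£72.29 + (14,300/6500.0)×121 + (6500.0/2)×0.21×£72.29 = £1,083,351.12.
Lowest total cost is £1,048,659.15 at Q = 540.0.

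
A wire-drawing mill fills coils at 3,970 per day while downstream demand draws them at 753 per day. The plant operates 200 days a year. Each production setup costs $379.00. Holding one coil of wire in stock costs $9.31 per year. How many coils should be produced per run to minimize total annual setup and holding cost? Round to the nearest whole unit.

Annual demand D = 753 × 200 = 150,600.
Production build-up factor (1 − d/p) = 1 − 753/3,970 = 0.8103.
Q* = √(2DS / (H(1 − d/p))) = √(2 × 150,600 × 379 / (9.31 × 0.8103)).
= √(114,154,800 / 7.5441) ≈ 3889.932.

Q* ≈ 3,890 coils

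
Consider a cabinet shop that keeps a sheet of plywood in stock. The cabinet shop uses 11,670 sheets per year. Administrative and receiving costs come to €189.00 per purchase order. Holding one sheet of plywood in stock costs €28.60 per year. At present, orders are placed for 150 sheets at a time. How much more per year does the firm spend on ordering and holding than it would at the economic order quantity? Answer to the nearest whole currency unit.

EOQ = √(2DS/H) = √(2 × 11,670 × 189 / 28.6) ≈ 392.73.
Cost at Q* = (D/Q*)S + (Q*/2)H = √(2DSH) ≈ €11,232.19.
Cost at Q = 150: (11,670/150)×189 + (150/2)×28.6 = €14,704.20 + €2,145.00 = €16,849.20.
Excess = €16,849.20 − €11,232.19 = €5,617.01.

Extra cost ≈ €5,617 per year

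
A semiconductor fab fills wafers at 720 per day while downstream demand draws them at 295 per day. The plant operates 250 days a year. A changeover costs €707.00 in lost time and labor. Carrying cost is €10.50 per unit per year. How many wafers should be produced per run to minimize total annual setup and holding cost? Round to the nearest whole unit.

Q* ≈ 4,102 wafers

Annual demand D = 295 × 250 = 73,750.
Production build-up factor (1 − d/p) = 1 − 295/720 = 0.5903.
Q* = √(2DS / (H(1 − d/p))) = √(2 × 73,750 × 707 / (10.5 × 0.5903)).
= √(104,282,500 / 6.1979) ≈ 4101.879.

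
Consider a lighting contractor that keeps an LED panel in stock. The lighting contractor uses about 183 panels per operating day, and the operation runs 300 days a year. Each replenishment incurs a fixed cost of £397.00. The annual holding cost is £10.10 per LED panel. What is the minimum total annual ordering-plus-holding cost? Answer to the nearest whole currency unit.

TC* ≈ £20,982

Annual demand D = 183 × 300 = 54,900.
The optimal lot size = √(2DS/H) = √(2 × 54,900 × 397 / 10.1) ≈ 2077.47.
At the optimum the two cost components are equal, so total cost = 2·(Q*/2)H = Q*·H.
Minimum total = √(2DSH) = √(2 × 54,900 × 397 × 10.1) ≈ 20982.494.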